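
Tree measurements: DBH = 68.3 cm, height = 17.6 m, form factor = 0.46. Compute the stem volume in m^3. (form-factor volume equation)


Formula: V = pi * (DBH/200)^2 * H * ff
Radius = DBH/200 = 68.3/200 = 0.3415 m
Radius^2 = 0.3415^2 = 0.11662225 m^2
V = pi * 0.11662225 * 17.6 * 0.46
V = 2.966 m^3

2.966


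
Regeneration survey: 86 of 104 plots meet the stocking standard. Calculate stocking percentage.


Formula: Stocking % = stocked plots / total plots * 100
Stocking = 86 / 104 * 100
Stocking = 0.8269 * 100 = 82.7%

82.7


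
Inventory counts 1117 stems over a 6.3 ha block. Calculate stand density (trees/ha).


Formula: Stand Density = N_trees / Area_ha
Density = 1117 trees / 6.3 ha
Density = 177 trees/ha

177


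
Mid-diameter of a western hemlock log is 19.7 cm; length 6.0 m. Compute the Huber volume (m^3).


Huber: V = Am * L,  Am = pi*(Dm/200)^2
Am = pi*(19.7/200)^2 = 0.030481 m^2
V = 0.030481*6.0 = 0.1829 m^3

0.1829


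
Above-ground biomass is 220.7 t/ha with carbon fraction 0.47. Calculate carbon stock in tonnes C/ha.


Formula: Carbon Stock = Biomass * Carbon Fraction
C = 220.7 t/ha * 0.47
C = 103.7 t C/ha

103.7


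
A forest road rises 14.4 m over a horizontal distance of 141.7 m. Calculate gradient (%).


Formula: Gradient = rise / run * 100
Gradient = 14.4 / 141.7 * 100 = 10.2%

10.2


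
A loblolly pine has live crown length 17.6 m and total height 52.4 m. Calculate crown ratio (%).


Formula: Crown Ratio = (Crown Length / Total Height) * 100
CR = (17.6 m / 52.4 m) * 100
CR = 0.3359 * 100 = 33.6%

33.6


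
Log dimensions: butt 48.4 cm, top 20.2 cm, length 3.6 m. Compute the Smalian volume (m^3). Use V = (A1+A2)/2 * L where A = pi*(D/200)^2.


Smalian: V = (A1 + A2)/2 * L,  A = pi*(D/200)^2
A1 = pi*(48.4/200)^2 = 0.183984 m^2
A2 = pi*(20.2/200)^2 = 0.032047 m^2
V = (0.183984+0.032047)/2*3.6 = 0.3889 m^3

0.3889


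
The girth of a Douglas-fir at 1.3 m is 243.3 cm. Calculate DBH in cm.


Formula: DBH = C / pi
DBH = 243.3 / pi
pi = 3.14159...
DBH = 77.4 cm

77.4


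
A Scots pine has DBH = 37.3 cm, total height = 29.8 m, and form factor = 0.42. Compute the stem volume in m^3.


Formula: V = pi * (DBH/200)^2 * H * ff
Radius = DBH/200 = 37.3/200 = 0.1865 m
Radius^2 = 0.1865^2 = 0.03478225 m^2
V = pi * 0.03478225 * 29.8 * 0.42
V = 1.368 m^3

1.368


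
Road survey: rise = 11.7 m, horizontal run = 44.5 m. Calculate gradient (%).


Formula: Gradient = rise / run * 100
Gradient = 11.7 / 44.5 * 100 = 26.3%

26.3


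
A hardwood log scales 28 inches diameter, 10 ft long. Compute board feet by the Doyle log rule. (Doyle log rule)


Doyle: BF = (D - 4)^2 * L / 16
Adjusted diameter = 28 - 4 = 24 in
(D-4)^2 = 24^2 = 576
BF = 576 * 10 / 16 = 360 BF

360


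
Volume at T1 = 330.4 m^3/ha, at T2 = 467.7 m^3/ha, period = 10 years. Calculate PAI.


Formula: PAI = (V_T2 - V_T1) / (T2 - T1)
Volume increment = 467.7 - 330.4 = 137.3 m^3/ha
PAI = 137.3 / 10 = 13.73 m^3/ha/year

13.73


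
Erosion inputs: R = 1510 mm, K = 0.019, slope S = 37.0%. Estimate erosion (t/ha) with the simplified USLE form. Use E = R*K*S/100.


Formula: E = R * K * S / 100  (simplified USLE)
R * K = 1510 * 0.019 = 28.69
E = 28.69 * 37.0 / 100 = 10.62 t/ha

10.62


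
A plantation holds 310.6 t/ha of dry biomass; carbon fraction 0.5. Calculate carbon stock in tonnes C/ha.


Formula: Carbon Stock = Biomass * Carbon Fraction
C = 310.6 t/ha * 0.5
C = 155.3 t C/ha

155.3


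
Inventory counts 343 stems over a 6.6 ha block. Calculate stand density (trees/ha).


Formula: Stand Density = N_trees / Area_ha
Density = 343 trees / 6.6 ha
Density = 52 trees/ha

52


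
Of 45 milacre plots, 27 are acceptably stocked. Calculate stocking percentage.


Formula: Stocking % = stocked plots / total plots * 100
Stocking = 27 / 45 * 100
Stocking = 0.6 * 100 = 60.0%

60.0


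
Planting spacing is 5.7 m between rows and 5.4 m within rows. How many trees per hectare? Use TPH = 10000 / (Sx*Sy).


Formula: TPH = 10000 m^2/ha / (spacing_x * spacing_y)
Area per tree = 5.7 m * 5.4 m = 30.78 m^2
TPH = 10000 / 30.78 = 325 trees/ha

325


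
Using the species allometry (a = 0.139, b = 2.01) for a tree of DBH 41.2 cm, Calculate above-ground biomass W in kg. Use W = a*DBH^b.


Formula: W = a * DBH^b  (allometric power law)
DBH^b = 41.2^2.01 = 1761.7464
W = 0.139 * 1761.7464 = 244.9 kg

244.9


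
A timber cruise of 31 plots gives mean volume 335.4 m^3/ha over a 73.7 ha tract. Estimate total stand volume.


Formula: Total Volume = Mean Volume per ha * Total Area
Total Volume = 335.4 m^3/ha * 73.7 ha
Total Volume = 24719 m^3

24719


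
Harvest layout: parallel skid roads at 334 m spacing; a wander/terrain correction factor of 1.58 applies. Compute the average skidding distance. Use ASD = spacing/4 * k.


Formula: ASD = (spacing / 4) * correction
Uncorrected distance = spacing / 4 = 334 / 4 = 83.5 m
ASD = 83.5 * 1.58 = 132 m

132


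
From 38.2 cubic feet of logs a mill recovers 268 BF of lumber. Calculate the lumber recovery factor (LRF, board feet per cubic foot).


Formula: LRF = Lumber Output (BF) / Log Input (ft^3)
LRF = 268 BF / 38.2 ft^3
LRF = 7.02 BF/ft^3

7.02


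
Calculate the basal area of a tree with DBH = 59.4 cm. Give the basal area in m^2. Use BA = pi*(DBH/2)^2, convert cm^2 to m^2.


Formula: BA = pi * (DBH/2)^2 / 10000  (cm^2 to m^2)
Radius = DBH/2 = 59.4/2 = 29.7 cm
BA = pi * 29.7^2 / 10000
   = 2771.1675 cm^2 / 10000
   = 0.2771 m^2

0.2771


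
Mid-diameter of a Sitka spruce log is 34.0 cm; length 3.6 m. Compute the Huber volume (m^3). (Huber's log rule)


Huber: V = Am * L,  Am = pi*(Dm/200)^2
Am = pi*(34.0/200)^2 = 0.090792 m^2
V = 0.090792*3.6 = 0.3269 m^3

0.3269


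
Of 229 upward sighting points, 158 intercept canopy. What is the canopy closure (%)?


Formula: Canopy closure = covered points / total points * 100
Closure = 158 / 229 * 100
Closure = 0.69 * 100 = 69.0%

69.0


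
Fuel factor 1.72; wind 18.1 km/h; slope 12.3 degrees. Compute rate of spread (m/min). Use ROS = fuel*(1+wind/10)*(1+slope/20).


Formula: ROS = fuel * (1 + wind/10) * (1 + slope/20)
Wind factor = 1 + 18.1/10 = 2.81
Slope factor = 1 + 12.3/20 = 1.615
ROS = 1.72 * 2.81 * 1.615 = 7.81 m/min

7.81


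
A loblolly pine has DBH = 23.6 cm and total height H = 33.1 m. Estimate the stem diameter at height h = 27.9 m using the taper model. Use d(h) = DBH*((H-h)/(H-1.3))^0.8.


Taper: d(h) = DBH * ((H - h) / (H - 1.3))^0.8
Numerator = H - h = 33.1 - 27.9 = 5.2 m
Denominator = H - 1.3 = 33.1 - 1.3 = 31.8 m
Ratio = 5.2 / 31.8 = 0.16352
d = 23.6 * 0.16352^0.8 = 5.5 cm

5.5


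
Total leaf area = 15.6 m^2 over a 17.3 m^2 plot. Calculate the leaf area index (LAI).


Formula: LAI = total leaf area / ground area  (dimensionless)
LAI = 15.6 m^2 / 17.3 m^2
LAI = 0.9

0.9


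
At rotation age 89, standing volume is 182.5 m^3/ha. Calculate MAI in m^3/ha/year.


Formula: MAI = Total Volume / Stand Age
MAI = 182.5 m^3/ha / 89 years
MAI = 2.05 m^3/ha/year

2.05


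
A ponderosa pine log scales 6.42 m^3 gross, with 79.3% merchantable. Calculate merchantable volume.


Formula: MV = V_total * (merchantable_pct / 100)
Merchantable fraction = 79.3% / 100 = 0.793
MV = 6.42 m^3 * 0.793 = 5.091 m^3

5.091


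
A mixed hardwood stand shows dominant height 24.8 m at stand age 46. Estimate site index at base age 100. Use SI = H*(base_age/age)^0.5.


Formula: SI = H_dom * (base_age / age)^0.5
Age ratio = 100 / 46 = 2.17391
sqrt(age_ratio) = 1.47442
SI = 24.8 * 1.47442 = 36.6 m

36.6


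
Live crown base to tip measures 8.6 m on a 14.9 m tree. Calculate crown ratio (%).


Formula: Crown Ratio = (Crown Length / Total Height) * 100
CR = (8.6 m / 14.9 m) * 100
CR = 0.5772 * 100 = 57.7%

57.7


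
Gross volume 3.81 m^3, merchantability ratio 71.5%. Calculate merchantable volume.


Formula: MV = V_total * (merchantable_pct / 100)
Merchantable fraction = 71.5% / 100 = 0.715
MV = 3.81 m^3 * 0.715 = 2.724 m^3

2.724


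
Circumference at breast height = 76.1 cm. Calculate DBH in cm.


Formula: DBH = C / pi
DBH = 76.1 / pi
pi = 3.14159...
DBH = 24.2 cm

24.2


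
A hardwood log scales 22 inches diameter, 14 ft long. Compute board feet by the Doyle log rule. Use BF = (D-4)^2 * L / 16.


Doyle: BF = (D - 4)^2 * L / 16
Adjusted diameter = 22 - 4 = 18 in
(D-4)^2 = 18^2 = 324
BF = 324 * 14 / 16 = 284 BF

284


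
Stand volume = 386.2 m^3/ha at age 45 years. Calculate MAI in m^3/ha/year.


Formula: MAI = Total Volume / Stand Age
MAI = 386.2 m^3/ha / 45 years
MAI = 8.58 m^3/ha/year

8.58


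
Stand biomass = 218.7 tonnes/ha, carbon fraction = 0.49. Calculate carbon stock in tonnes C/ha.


Formula: Carbon Stock = Biomass * Carbon Fraction
C = 218.7 t/ha * 0.49
C = 107.2 t C/ha

107.2


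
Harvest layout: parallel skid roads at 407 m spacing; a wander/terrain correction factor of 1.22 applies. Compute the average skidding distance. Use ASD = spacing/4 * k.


Formula: ASD = (spacing / 4) * correction
Uncorrected distance = spacing / 4 = 407 / 4 = 101.75 m
ASD = 101.75 * 1.22 = 124 m

124


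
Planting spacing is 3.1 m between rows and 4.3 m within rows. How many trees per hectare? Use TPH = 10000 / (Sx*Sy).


Formula: TPH = 10000 m^2/ha / (spacing_x * spacing_y)
Area per tree = 3.1 m * 4.3 m = 13.33 m^2
TPH = 10000 / 13.33 = 750 trees/ha

750


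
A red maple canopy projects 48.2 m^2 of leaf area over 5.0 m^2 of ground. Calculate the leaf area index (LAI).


Formula: LAI = total leaf area / ground area  (dimensionless)
LAI = 48.2 m^2 / 5.0 m^2
LAI = 9.64

9.64


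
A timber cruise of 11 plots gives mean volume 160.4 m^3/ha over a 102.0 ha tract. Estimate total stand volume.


Formula: Total Volume = Mean Volume per ha * Total Area
Total Volume = 160.4 m^3/ha * 102.0 ha
Total Volume = 16361 m^3

16361


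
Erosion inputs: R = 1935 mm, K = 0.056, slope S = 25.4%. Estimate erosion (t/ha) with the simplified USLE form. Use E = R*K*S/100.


Formula: E = R * K * S / 100  (simplified USLE)
R * K = 1935 * 0.056 = 108.36
E = 108.36 * 25.4 / 100 = 27.52 t/ha

27.52


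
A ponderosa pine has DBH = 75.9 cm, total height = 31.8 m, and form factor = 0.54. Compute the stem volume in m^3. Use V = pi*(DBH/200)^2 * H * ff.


Formula: V = pi * (DBH/200)^2 * H * ff
Radius = DBH/200 = 75.9/200 = 0.3795 m
Radius^2 = 0.3795^2 = 0.14402025 m^2
V = pi * 0.14402025 * 31.8 * 0.54
V = 7.77 m^3

7.77


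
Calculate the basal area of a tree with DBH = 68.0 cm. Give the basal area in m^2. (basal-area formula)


Formula: BA = pi * (DBH/2)^2 / 10000  (cm^2 to m^2)
Radius = DBH/2 = 68.0/2 = 34.0 cm
BA = pi * 34.0^2 / 10000
   = 3631.6811 cm^2 / 10000
   = 0.3632 m^2

0.3632


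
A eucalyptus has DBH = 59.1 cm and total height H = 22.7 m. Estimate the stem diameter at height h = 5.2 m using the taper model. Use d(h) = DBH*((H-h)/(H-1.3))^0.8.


Taper: d(h) = DBH * ((H - h) / (H - 1.3))^0.8
Numerator = H - h = 22.7 - 5.2 = 17.5 m
Denominator = H - 1.3 = 22.7 - 1.3 = 21.4 m
Ratio = 17.5 / 21.4 = 0.81776
d = 59.1 * 0.81776^0.8 = 50.3 cm

50.3


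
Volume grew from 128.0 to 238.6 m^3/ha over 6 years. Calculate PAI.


Formula: PAI = (V_T2 - V_T1) / (T2 - T1)
Volume increment = 238.6 - 128.0 = 110.6 m^3/ha
PAI = 110.6 / 6 = 18.43 m^3/ha/year

18.43


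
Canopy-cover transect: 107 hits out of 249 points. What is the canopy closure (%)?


Formula: Canopy closure = covered points / total points * 100
Closure = 107 / 249 * 100
Closure = 0.4297 * 100 = 43.0%

43.0


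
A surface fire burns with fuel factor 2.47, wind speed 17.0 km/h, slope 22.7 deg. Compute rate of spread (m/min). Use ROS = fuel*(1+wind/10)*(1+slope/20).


Formula: ROS = fuel * (1 + wind/10) * (1 + slope/20)
Wind factor = 1 + 17.0/10 = 2.7
Slope factor = 1 + 22.7/20 = 2.135
ROS = 2.47 * 2.7 * 2.135 = 14.24 m/min

14.24


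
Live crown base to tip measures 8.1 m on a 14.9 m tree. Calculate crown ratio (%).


Formula: Crown Ratio = (Crown Length / Total Height) * 100
CR = (8.1 m / 14.9 m) * 100
CR = 0.5436 * 100 = 54.4%

54.4


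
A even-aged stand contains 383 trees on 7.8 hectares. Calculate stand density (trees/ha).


Formula: Stand Density = N_trees / Area_ha
Density = 383 trees / 7.8 ha
Density = 49 trees/ha

49


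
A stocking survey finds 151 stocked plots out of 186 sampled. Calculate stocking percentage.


Formula: Stocking % = stocked plots / total plots * 100
Stocking = 151 / 186 * 100
Stocking = 0.8118 * 100 = 81.2%

81.2


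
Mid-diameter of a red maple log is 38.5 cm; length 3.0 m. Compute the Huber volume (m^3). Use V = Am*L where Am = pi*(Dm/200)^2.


Huber: V = Am * L,  Am = pi*(Dm/200)^2
Am = pi*(38.5/200)^2 = 0.116416 m^2
V = 0.116416*3.0 = 0.3492 m^3

0.3492


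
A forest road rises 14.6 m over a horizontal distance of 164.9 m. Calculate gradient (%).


Formula: Gradient = rise / run * 100
Gradient = 14.6 / 164.9 * 100 = 8.9%

8.9


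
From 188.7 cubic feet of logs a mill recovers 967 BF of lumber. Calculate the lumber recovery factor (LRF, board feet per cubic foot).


Formula: LRF = Lumber Output (BF) / Log Input (ft^3)
LRF = 967 BF / 188.7 ft^3
LRF = 5.12 BF/ft^3

5.12


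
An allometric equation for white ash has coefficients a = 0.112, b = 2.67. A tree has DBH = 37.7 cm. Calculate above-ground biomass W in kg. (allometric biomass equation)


Formula: W = a * DBH^b  (allometric power law)
DBH^b = 37.7^2.67 = 16174.5201
W = 0.112 * 16174.5201 = 1811.5 kg

1811.5


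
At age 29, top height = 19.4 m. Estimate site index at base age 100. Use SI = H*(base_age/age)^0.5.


Formula: SI = H_dom * (base_age / age)^0.5
Age ratio = 100 / 29 = 3.44828
sqrt(age_ratio) = 1.85695
SI = 19.4 * 1.85695 = 36.0 m

36.0


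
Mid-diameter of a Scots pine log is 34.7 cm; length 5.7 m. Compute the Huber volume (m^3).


Huber: V = Am * L,  Am = pi*(Dm/200)^2
Am = pi*(34.7/200)^2 = 0.094569 m^2
V = 0.094569*5.7 = 0.539 m^3

0.539


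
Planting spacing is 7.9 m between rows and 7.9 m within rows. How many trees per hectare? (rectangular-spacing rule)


Formula: TPH = 10000 m^2/ha / (spacing_x * spacing_y)
Area per tree = 7.9 m * 7.9 m = 62.41 m^2
TPH = 10000 / 62.41 = 160 trees/ha

160


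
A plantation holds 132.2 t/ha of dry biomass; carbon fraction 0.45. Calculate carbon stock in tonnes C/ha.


Formula: Carbon Stock = Biomass * Carbon Fraction
C = 132.2 t/ha * 0.45
C = 59.5 t C/ha

59.5


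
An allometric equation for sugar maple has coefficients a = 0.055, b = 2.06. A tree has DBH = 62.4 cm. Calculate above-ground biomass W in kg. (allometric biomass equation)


Formula: W = a * DBH^b  (allometric power law)
DBH^b = 62.4^2.06 = 4989.7669
W = 0.055 * 4989.7669 = 274.4 kg

274.4


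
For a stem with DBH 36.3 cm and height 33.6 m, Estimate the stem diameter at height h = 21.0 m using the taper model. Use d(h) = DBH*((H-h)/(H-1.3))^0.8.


Taper: d(h) = DBH * ((H - h) / (H - 1.3))^0.8
Numerator = H - h = 33.6 - 21.0 = 12.6 m
Denominator = H - 1.3 = 33.6 - 1.3 = 32.3 m
Ratio = 12.6 / 32.3 = 0.39009
d = 36.3 * 0.39009^0.8 = 17.1 cm

17.1


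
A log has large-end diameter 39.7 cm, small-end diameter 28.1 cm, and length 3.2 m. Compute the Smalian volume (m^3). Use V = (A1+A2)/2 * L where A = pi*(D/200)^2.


Smalian: V = (A1 + A2)/2 * L,  A = pi*(D/200)^2
A1 = pi*(39.7/200)^2 = 0.123786 m^2
A2 = pi*(28.1/200)^2 = 0.062016 m^2
V = (0.123786+0.062016)/2*3.2 = 0.2973 m^3

0.2973


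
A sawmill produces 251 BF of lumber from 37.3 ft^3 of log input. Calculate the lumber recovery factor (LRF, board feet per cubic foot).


Formula: LRF = Lumber Output (BF) / Log Input (ft^3)
LRF = 251 BF / 37.3 ft^3
LRF = 6.73 BF/ft^3

6.73


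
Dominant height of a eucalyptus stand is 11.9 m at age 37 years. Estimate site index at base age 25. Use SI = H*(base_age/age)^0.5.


Formula: SI = H_dom * (base_age / age)^0.5
Age ratio = 25 / 37 = 0.67568
sqrt(age_ratio) = 0.82199
SI = 11.9 * 0.82199 = 9.8 m

9.8


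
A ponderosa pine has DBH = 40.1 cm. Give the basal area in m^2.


Formula: BA = pi * (DBH/2)^2 / 10000  (cm^2 to m^2)
Radius = DBH/2 = 40.1/2 = 20.05 cm
BA = pi * 20.05^2 / 10000
   = 1262.9281 cm^2 / 10000
   = 0.1263 m^2

0.1263


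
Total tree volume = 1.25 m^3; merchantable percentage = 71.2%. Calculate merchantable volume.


Formula: MV = V_total * (merchantable_pct / 100)
Merchantable fraction = 71.2% / 100 = 0.712
MV = 1.25 m^3 * 0.712 = 0.89 m^3

0.89


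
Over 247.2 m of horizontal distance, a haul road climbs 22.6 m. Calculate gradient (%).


Formula: Gradient = rise / run * 100
Gradient = 22.6 / 247.2 * 100 = 9.1%

9.1


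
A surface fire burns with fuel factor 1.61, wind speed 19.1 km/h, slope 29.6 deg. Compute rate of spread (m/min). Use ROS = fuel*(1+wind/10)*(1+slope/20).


Formula: ROS = fuel * (1 + wind/10) * (1 + slope/20)
Wind factor = 1 + 19.1/10 = 2.91
Slope factor = 1 + 29.6/20 = 2.48
ROS = 1.61 * 2.91 * 2.48 = 11.62 m/min

11.62


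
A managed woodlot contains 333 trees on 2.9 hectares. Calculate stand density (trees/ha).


Formula: Stand Density = N_trees / Area_ha
Density = 333 trees / 2.9 ha
Density = 115 trees/ha

115


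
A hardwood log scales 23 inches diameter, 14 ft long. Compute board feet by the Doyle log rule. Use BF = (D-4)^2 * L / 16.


Doyle: BF = (D - 4)^2 * L / 16
Adjusted diameter = 23 - 4 = 19 in
(D-4)^2 = 19^2 = 361
BF = 361 * 14 / 16 = 316 BF

316


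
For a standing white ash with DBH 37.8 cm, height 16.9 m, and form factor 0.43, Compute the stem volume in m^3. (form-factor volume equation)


Formula: V = pi * (DBH/200)^2 * H * ff
Radius = DBH/200 = 37.8/200 = 0.189 m
Radius^2 = 0.189^2 = 0.035721 m^2
V = pi * 0.035721 * 16.9 * 0.43
V = 0.816 m^3

0.816


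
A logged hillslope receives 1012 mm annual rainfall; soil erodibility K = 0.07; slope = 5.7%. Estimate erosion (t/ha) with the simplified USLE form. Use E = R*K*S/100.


Formula: E = R * K * S / 100  (simplified USLE)
R * K = 1012 * 0.07 = 70.84
E = 70.84 * 5.7 / 100 = 4.04 t/ha

4.04


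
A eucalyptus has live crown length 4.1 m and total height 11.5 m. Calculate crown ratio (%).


Formula: Crown Ratio = (Crown Length / Total Height) * 100
CR = (4.1 m / 11.5 m) * 100
CR = 0.3565 * 100 = 35.7%

35.7


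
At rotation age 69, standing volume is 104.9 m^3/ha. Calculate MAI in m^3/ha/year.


Formula: MAI = Total Volume / Stand Age
MAI = 104.9 m^3/ha / 69 years
MAI = 1.52 m^3/ha/year

1.52


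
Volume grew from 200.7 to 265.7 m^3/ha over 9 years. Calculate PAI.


Formula: PAI = (V_T2 - V_T1) / (T2 - T1)
Volume increment = 265.7 - 200.7 = 65.0 m^3/ha
PAI = 65.0 / 9 = 7.22 m^3/ha/year

7.22


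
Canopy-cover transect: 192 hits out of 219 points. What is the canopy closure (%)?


Formula: Canopy closure = covered points / total points * 100
Closure = 192 / 219 * 100
Closure = 0.8767 * 100 = 87.7%

87.7


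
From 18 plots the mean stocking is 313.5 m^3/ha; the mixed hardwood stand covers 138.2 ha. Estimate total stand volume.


Formula: Total Volume = Mean Volume per ha * Total Area
Total Volume = 313.5 m^3/ha * 138.2 ha
Total Volume = 43326 m^3

43326


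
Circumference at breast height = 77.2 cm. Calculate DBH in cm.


Formula: DBH = C / pi
DBH = 77.2 / pi
pi = 3.14159...
DBH = 24.6 cm

24.6


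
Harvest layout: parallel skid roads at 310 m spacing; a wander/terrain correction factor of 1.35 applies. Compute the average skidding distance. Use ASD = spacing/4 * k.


Formula: ASD = (spacing / 4) * correction
Uncorrected distance = spacing / 4 = 310 / 4 = 77.5 m
ASD = 77.5 * 1.35 = 105 m

105


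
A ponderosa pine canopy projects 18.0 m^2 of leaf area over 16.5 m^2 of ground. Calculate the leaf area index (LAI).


Formula: LAI = total leaf area / ground area  (dimensionless)
LAI = 18.0 m^2 / 16.5 m^2
LAI = 1.09

1.09


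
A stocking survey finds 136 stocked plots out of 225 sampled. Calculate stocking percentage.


Formula: Stocking % = stocked plots / total plots * 100
Stocking = 136 / 225 * 100
Stocking = 0.6044 * 100 = 60.4%

60.4


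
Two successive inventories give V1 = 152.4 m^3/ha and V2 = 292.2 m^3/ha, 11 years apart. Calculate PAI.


Formula: PAI = (V_T2 - V_T1) / (T2 - T1)
Volume increment = 292.2 - 152.4 = 139.8 m^3/ha
PAI = 139.8 / 11 = 12.71 m^3/ha/year

12.71


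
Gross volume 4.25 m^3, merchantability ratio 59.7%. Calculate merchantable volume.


Formula: MV = V_total * (merchantable_pct / 100)
Merchantable fraction = 59.7% / 100 = 0.597
MV = 4.25 m^3 * 0.597 = 2.537 m^3

2.537


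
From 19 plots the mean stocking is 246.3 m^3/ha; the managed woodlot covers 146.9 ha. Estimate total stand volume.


Formula: Total Volume = Mean Volume per ha * Total Area
Total Volume = 246.3 m^3/ha * 146.9 ha
Total Volume = 36181 m^3

36181


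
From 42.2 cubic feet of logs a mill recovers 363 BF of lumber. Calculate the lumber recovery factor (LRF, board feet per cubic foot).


Formula: LRF = Lumber Output (BF) / Log Input (ft^3)
LRF = 363 BF / 42.2 ft^3
LRF = 8.6 BF/ft^3

8.6


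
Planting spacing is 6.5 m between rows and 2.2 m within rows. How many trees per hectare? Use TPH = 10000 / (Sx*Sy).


Formula: TPH = 10000 m^2/ha / (spacing_x * spacing_y)
Area per tree = 6.5 m * 2.2 m = 14.3 m^2
TPH = 10000 / 14.3 = 699 trees/ha

699


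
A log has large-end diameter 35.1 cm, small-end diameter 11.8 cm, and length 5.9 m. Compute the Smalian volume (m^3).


Smalian: V = (A1 + A2)/2 * L,  A = pi*(D/200)^2
A1 = pi*(35.1/200)^2 = 0.096762 m^2
A2 = pi*(11.8/200)^2 = 0.010936 m^2
V = (0.096762+0.010936)/2*5.9 = 0.3177 m^3

0.3177


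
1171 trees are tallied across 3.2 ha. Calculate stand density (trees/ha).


Formula: Stand Density = N_trees / Area_ha
Density = 1171 trees / 3.2 ha
Density = 366 trees/ha

366


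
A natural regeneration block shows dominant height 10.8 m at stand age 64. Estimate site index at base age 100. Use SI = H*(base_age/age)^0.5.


Formula: SI = H_dom * (base_age / age)^0.5
Age ratio = 100 / 64 = 1.5625
sqrt(age_ratio) = 1.25
SI = 10.8 * 1.25 = 13.5 m

13.5


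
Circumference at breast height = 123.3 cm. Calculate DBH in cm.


Formula: DBH = C / pi
DBH = 123.3 / pi
pi = 3.14159...
DBH = 39.2 cm

39.2


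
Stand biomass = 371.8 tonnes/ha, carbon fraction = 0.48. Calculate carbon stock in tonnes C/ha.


Formula: Carbon Stock = Biomass * Carbon Fraction
C = 371.8 t/ha * 0.48
C = 178.5 t C/ha

178.5


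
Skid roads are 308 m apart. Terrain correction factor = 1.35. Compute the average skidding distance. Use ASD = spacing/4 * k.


Formula: ASD = (spacing / 4) * correction
Uncorrected distance = spacing / 4 = 308 / 4 = 77 m
ASD = 77 * 1.35 = 104 m

104


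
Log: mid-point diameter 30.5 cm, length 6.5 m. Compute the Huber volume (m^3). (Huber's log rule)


Huber: V = Am * L,  Am = pi*(Dm/200)^2
Am = pi*(30.5/200)^2 = 0.073062 m^2
V = 0.073062*6.5 = 0.4749 m^3

0.4749


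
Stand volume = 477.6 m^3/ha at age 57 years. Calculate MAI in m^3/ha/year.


Formula: MAI = Total Volume / Stand Age
MAI = 477.6 m^3/ha / 57 years
MAI = 8.38 m^3/ha/year

8.38


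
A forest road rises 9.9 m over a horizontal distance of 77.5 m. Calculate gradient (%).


Formula: Gradient = rise / run * 100
Gradient = 9.9 / 77.5 * 100 = 12.8%

12.8


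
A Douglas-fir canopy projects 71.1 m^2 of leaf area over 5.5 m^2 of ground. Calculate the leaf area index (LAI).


Formula: LAI = total leaf area / ground area  (dimensionless)
LAI = 71.1 m^2 / 5.5 m^2
LAI = 12.93

12.93


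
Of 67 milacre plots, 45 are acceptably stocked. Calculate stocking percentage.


Formula: Stocking % = stocked plots / total plots * 100
Stocking = 45 / 67 * 100
Stocking = 0.6716 * 100 = 67.2%

67.2


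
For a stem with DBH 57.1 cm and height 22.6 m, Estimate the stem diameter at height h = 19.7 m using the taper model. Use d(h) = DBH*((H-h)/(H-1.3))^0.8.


Taper: d(h) = DBH * ((H - h) / (H - 1.3))^0.8
Numerator = H - h = 22.6 - 19.7 = 2.9 m
Denominator = H - 1.3 = 22.6 - 1.3 = 21.3 m
Ratio = 2.9 / 21.3 = 0.13615
d = 57.1 * 0.13615^0.8 = 11.6 cm

11.6


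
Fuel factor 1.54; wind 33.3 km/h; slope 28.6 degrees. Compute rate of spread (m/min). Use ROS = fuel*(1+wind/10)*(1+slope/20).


Formula: ROS = fuel * (1 + wind/10) * (1 + slope/20)
Wind factor = 1 + 33.3/10 = 4.33
Slope factor = 1 + 28.6/20 = 2.43
ROS = 1.54 * 4.33 * 2.43 = 16.2 m/min

16.2


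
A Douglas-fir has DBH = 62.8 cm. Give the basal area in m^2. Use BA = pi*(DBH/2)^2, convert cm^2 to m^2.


Formula: BA = pi * (DBH/2)^2 / 10000  (cm^2 to m^2)
Radius = DBH/2 = 62.8/2 = 31.4 cm
BA = pi * 31.4^2 / 10000
   = 3097.4847 cm^2 / 10000
   = 0.3097 m^2

0.3097


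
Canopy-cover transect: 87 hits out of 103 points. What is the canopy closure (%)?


Formula: Canopy closure = covered points / total points * 100
Closure = 87 / 103 * 100
Closure = 0.8447 * 100 = 84.5%

84.5


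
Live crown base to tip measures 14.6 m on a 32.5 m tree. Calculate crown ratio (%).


Formula: Crown Ratio = (Crown Length / Total Height) * 100
CR = (14.6 m / 32.5 m) * 100
CR = 0.4492 * 100 = 44.9%

44.9


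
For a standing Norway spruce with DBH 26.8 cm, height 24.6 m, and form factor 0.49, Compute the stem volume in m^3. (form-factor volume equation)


Formula: V = pi * (DBH/200)^2 * H * ff
Radius = DBH/200 = 26.8/200 = 0.134 m
Radius^2 = 0.134^2 = 0.017956 m^2
V = pi * 0.017956 * 24.6 * 0.49
V = 0.68 m^3

0.68


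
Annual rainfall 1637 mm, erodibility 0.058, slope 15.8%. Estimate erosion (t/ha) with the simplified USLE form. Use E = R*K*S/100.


Formula: E = R * K * S / 100  (simplified USLE)
R * K = 1637 * 0.058 = 94.946
E = 94.946 * 15.8 / 100 = 15.0 t/ha

15.0


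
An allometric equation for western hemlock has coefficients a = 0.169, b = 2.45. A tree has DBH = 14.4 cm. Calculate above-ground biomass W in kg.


Formula: W = a * DBH^b  (allometric power law)
DBH^b = 14.4^2.45 = 688.6334
W = 0.169 * 688.6334 = 116.4 kg

116.4


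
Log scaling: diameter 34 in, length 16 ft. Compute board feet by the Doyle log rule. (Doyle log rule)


Doyle: BF = (D - 4)^2 * L / 16
Adjusted diameter = 34 - 4 = 30 in
(D-4)^2 = 30^2 = 900
BF = 900 * 16 / 16 = 900 BF

900


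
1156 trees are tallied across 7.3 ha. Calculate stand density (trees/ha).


Formula: Stand Density = N_trees / Area_ha
Density = 1156 trees / 7.3 ha
Density = 158 trees/ha

158


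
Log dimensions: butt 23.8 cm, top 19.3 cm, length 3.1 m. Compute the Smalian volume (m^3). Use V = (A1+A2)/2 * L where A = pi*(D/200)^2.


Smalian: V = (A1 + A2)/2 * L,  A = pi*(D/200)^2
A1 = pi*(23.8/200)^2 = 0.044488 m^2
A2 = pi*(19.3/200)^2 = 0.029255 m^2
V = (0.044488+0.029255)/2*3.1 = 0.1143 m^3

0.1143


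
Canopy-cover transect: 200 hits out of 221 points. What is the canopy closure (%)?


Formula: Canopy closure = covered points / total points * 100
Closure = 200 / 221 * 100
Closure = 0.905 * 100 = 90.5%

90.5


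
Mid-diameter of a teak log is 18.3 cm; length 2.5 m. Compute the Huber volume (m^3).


Huber: V = Am * L,  Am = pi*(Dm/200)^2
Am = pi*(18.3/200)^2 = 0.026302 m^2
V = 0.026302*2.5 = 0.0658 m^3

0.0658


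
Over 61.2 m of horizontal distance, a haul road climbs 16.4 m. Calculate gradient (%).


Formula: Gradient = rise / run * 100
Gradient = 16.4 / 61.2 * 100 = 26.8%

26.8


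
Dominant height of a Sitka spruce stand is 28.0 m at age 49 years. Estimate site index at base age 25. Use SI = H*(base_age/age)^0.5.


Formula: SI = H_dom * (base_age / age)^0.5
Age ratio = 25 / 49 = 0.5102
sqrt(age_ratio) = 0.71429
SI = 28.0 * 0.71429 = 20.0 m

20.0


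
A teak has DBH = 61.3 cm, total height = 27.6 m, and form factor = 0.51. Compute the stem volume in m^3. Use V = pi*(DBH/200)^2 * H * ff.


Formula: V = pi * (DBH/200)^2 * H * ff
Radius = DBH/200 = 61.3/200 = 0.3065 m
Radius^2 = 0.3065^2 = 0.09394225 m^2
V = pi * 0.09394225 * 27.6 * 0.51
V = 4.154 m^3

4.154


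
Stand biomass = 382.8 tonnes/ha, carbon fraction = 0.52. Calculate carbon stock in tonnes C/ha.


Formula: Carbon Stock = Biomass * Carbon Fraction
C = 382.8 t/ha * 0.52
C = 199.1 t C/ha

199.1


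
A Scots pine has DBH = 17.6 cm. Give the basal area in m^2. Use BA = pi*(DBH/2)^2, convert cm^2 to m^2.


Formula: BA = pi * (DBH/2)^2 / 10000  (cm^2 to m^2)
Radius = DBH/2 = 17.6/2 = 8.8 cm
BA = pi * 8.8^2 / 10000
   = 243.2849 cm^2 / 10000
   = 0.0243 m^2

0.0243


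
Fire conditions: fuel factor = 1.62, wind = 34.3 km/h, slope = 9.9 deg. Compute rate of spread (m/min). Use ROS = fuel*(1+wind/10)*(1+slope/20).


Formula: ROS = fuel * (1 + wind/10) * (1 + slope/20)
Wind factor = 1 + 34.3/10 = 4.43
Slope factor = 1 + 9.9/20 = 1.495
ROS = 1.62 * 4.43 * 1.495 = 10.73 m/min

10.73


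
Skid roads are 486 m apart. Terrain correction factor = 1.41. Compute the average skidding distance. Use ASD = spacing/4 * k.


Formula: ASD = (spacing / 4) * correction
Uncorrected distance = spacing / 4 = 486 / 4 = 121.5 m
ASD = 121.5 * 1.41 = 171 m

171


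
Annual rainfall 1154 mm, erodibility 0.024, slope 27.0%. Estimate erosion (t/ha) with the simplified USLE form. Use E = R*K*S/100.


Formula: E = R * K * S / 100  (simplified USLE)
R * K = 1154 * 0.024 = 27.696
E = 27.696 * 27.0 / 100 = 7.48 t/ha

7.48


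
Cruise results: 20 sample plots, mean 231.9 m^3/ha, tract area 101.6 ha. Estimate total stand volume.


Formula: Total Volume = Mean Volume per ha * Total Area
Total Volume = 231.9 m^3/ha * 101.6 ha
Total Volume = 23561 m^3

23561


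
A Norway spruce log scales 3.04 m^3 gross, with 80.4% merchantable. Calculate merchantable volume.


Formula: MV = V_total * (merchantable_pct / 100)
Merchantable fraction = 80.4% / 100 = 0.804
MV = 3.04 m^3 * 0.804 = 2.444 m^3

2.444


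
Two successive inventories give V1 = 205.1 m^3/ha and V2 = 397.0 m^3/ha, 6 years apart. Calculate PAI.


Formula: PAI = (V_T2 - V_T1) / (T2 - T1)
Volume increment = 397.0 - 205.1 = 191.9 m^3/ha
PAI = 191.9 / 6 = 31.98 m^3/ha/year

31.98


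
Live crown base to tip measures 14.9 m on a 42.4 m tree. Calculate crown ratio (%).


Formula: Crown Ratio = (Crown Length / Total Height) * 100
CR = (14.9 m / 42.4 m) * 100
CR = 0.3514 * 100 = 35.1%

35.1


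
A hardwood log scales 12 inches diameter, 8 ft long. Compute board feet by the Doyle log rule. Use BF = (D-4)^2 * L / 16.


Doyle: BF = (D - 4)^2 * L / 16
Adjusted diameter = 12 - 4 = 8 in
(D-4)^2 = 8^2 = 64
BF = 64 * 8 / 16 = 32 BF

32


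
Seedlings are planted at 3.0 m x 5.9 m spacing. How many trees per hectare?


Formula: TPH = 10000 m^2/ha / (spacing_x * spacing_y)
Area per tree = 3.0 m * 5.9 m = 17.7 m^2
TPH = 10000 / 17.7 = 565 trees/ha

565


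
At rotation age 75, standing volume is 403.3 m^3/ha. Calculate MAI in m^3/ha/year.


Formula: MAI = Total Volume / Stand Age
MAI = 403.3 m^3/ha / 75 years
MAI = 5.38 m^3/ha/year

5.38


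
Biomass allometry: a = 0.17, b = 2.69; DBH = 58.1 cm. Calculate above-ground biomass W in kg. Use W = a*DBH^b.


Formula: W = a * DBH^b  (allometric power law)
DBH^b = 58.1^2.69 = 55671.6119
W = 0.17 * 55671.6119 = 9464.2 kg

9464.2


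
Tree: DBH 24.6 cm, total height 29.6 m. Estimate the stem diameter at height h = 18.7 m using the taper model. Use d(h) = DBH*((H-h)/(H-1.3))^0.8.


Taper: d(h) = DBH * ((H - h) / (H - 1.3))^0.8
Numerator = H - h = 29.6 - 18.7 = 10.9 m
Denominator = H - 1.3 = 29.6 - 1.3 = 28.3 m
Ratio = 10.9 / 28.3 = 0.38516
d = 24.6 * 0.38516^0.8 = 11.5 cm

11.5


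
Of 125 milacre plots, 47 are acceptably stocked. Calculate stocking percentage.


Formula: Stocking % = stocked plots / total plots * 100
Stocking = 47 / 125 * 100
Stocking = 0.376 * 100 = 37.6%

37.6


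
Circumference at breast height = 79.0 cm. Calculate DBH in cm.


Formula: DBH = C / pi
DBH = 79.0 / pi
pi = 3.14159...
DBH = 25.1 cm

25.1


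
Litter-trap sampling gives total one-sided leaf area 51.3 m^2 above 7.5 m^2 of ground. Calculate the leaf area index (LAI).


Formula: LAI = total leaf area / ground area  (dimensionless)
LAI = 51.3 m^2 / 7.5 m^2
LAI = 6.84

6.84


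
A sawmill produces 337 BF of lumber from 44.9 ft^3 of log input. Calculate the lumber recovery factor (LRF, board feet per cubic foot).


Formula: LRF = Lumber Output (BF) / Log Input (ft^3)
LRF = 337 BF / 44.9 ft^3
LRF = 7.51 BF/ft^3

7.51


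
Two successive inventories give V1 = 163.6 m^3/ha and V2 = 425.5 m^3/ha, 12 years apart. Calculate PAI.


Formula: PAI = (V_T2 - V_T1) / (T2 - T1)
Volume increment = 425.5 - 163.6 = 261.9 m^3/ha
PAI = 261.9 / 12 = 21.83 m^3/ha/year

21.83


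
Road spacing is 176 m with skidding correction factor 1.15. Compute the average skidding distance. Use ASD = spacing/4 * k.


Formula: ASD = (spacing / 4) * correction
Uncorrected distance = spacing / 4 = 176 / 4 = 44 m
ASD = 44 * 1.15 = 51 m

51


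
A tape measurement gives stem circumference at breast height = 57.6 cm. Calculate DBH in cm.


Formula: DBH = C / pi
DBH = 57.6 / pi
pi = 3.14159...
DBH = 18.3 cm

18.3


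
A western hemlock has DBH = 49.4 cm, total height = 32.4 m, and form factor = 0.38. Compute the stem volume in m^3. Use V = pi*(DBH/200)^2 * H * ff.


Formula: V = pi * (DBH/200)^2 * H * ff
Radius = DBH/200 = 49.4/200 = 0.247 m
Radius^2 = 0.247^2 = 0.061009 m^2
V = pi * 0.061009 * 32.4 * 0.38
V = 2.36 m^3

2.36


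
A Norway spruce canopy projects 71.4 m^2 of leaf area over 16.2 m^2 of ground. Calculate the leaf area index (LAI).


Formula: LAI = total leaf area / ground area  (dimensionless)
LAI = 71.4 m^2 / 16.2 m^2
LAI = 4.41

4.41


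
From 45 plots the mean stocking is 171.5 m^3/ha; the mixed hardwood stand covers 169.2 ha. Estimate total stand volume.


Formula: Total Volume = Mean Volume per ha * Total Area
Total Volume = 171.5 m^3/ha * 169.2 ha
Total Volume = 29018 m^3

29018


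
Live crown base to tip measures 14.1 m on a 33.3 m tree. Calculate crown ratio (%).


Formula: Crown Ratio = (Crown Length / Total Height) * 100
CR = (14.1 m / 33.3 m) * 100
CR = 0.4234 * 100 = 42.3%

42.3


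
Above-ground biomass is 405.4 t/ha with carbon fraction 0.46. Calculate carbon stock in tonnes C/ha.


Formula: Carbon Stock = Biomass * Carbon Fraction
C = 405.4 t/ha * 0.46
C = 186.5 t C/ha

186.5


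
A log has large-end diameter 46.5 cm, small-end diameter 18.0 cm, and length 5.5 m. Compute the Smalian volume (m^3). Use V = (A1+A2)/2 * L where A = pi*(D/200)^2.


Smalian: V = (A1 + A2)/2 * L,  A = pi*(D/200)^2
A1 = pi*(46.5/200)^2 = 0.169823 m^2
A2 = pi*(18.0/200)^2 = 0.025447 m^2
V = (0.169823+0.025447)/2*5.5 = 0.537 m^3

0.537


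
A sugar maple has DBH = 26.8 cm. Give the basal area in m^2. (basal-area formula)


Formula: BA = pi * (DBH/2)^2 / 10000  (cm^2 to m^2)
Radius = DBH/2 = 26.8/2 = 13.4 cm
BA = pi * 13.4^2 / 10000
   = 564.1044 cm^2 / 10000
   = 0.0564 m^2

0.0564


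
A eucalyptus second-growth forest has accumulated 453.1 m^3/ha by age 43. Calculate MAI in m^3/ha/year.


Formula: MAI = Total Volume / Stand Age
MAI = 453.1 m^3/ha / 43 years
MAI = 10.54 m^3/ha/year

10.54


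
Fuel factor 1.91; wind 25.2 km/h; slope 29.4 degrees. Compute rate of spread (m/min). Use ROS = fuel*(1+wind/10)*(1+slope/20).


Formula: ROS = fuel * (1 + wind/10) * (1 + slope/20)
Wind factor = 1 + 25.2/10 = 3.52
Slope factor = 1 + 29.4/20 = 2.47
ROS = 1.91 * 3.52 * 2.47 = 16.61 m/min

16.61


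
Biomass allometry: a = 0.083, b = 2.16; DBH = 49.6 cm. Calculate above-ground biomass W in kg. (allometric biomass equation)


Formula: W = a * DBH^b  (allometric power law)
DBH^b = 49.6^2.16 = 4594.5229
W = 0.083 * 4594.5229 = 381.3 kg

381.3


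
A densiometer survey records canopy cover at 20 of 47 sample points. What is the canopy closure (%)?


Formula: Canopy closure = covered points / total points * 100
Closure = 20 / 47 * 100
Closure = 0.4255 * 100 = 42.6%

42.6


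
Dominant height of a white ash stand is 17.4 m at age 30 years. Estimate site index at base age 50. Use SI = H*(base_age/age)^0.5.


Formula: SI = H_dom * (base_age / age)^0.5
Age ratio = 50 / 30 = 1.66667
sqrt(age_ratio) = 1.29099
SI = 17.4 * 1.29099 = 22.5 m

22.5


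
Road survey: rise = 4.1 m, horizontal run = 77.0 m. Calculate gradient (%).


Formula: Gradient = rise / run * 100
Gradient = 4.1 / 77.0 * 100 = 5.3%

5.3


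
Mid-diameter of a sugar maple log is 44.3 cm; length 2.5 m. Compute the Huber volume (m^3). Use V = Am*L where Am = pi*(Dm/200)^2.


Huber: V = Am * L,  Am = pi*(Dm/200)^2
Am = pi*(44.3/200)^2 = 0.154134 m^2
V = 0.154134*2.5 = 0.3853 m^3

0.3853


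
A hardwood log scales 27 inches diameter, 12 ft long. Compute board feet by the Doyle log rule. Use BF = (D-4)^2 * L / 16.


Doyle: BF = (D - 4)^2 * L / 16
Adjusted diameter = 27 - 4 = 23 in
(D-4)^2 = 23^2 = 529
BF = 529 * 12 / 16 = 397 BF

397


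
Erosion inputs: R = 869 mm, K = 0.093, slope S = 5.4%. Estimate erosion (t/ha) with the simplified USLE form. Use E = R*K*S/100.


Formula: E = R * K * S / 100  (simplified USLE)
R * K = 869 * 0.093 = 80.817
E = 80.817 * 5.4 / 100 = 4.36 t/ha

4.36


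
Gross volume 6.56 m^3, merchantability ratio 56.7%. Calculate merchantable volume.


Formula: MV = V_total * (merchantable_pct / 100)
Merchantable fraction = 56.7% / 100 = 0.567
MV = 6.56 m^3 * 0.567 = 3.72 m^3

3.72


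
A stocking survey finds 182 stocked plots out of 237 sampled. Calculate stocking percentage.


Formula: Stocking % = stocked plots / total plots * 100
Stocking = 182 / 237 * 100
Stocking = 0.7679 * 100 = 76.8%

76.8


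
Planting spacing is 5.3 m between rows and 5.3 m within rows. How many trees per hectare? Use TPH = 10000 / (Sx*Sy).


Formula: TPH = 10000 m^2/ha / (spacing_x * spacing_y)
Area per tree = 5.3 m * 5.3 m = 28.09 m^2
TPH = 10000 / 28.09 = 356 trees/ha

356


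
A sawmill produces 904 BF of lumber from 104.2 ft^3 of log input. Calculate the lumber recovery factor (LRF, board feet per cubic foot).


Formula: LRF = Lumber Output (BF) / Log Input (ft^3)
LRF = 904 BF / 104.2 ft^3
LRF = 8.68 BF/ft^3

8.68


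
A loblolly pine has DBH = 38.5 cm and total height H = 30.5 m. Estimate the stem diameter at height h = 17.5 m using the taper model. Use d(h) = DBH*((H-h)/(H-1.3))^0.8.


Taper: d(h) = DBH * ((H - h) / (H - 1.3))^0.8
Numerator = H - h = 30.5 - 17.5 = 13.0 m
Denominator = H - 1.3 = 30.5 - 1.3 = 29.2 m
Ratio = 13.0 / 29.2 = 0.44521
d = 38.5 * 0.44521^0.8 = 20.2 cm

20.2


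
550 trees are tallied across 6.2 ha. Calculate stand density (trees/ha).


Formula: Stand Density = N_trees / Area_ha
Density = 550 trees / 6.2 ha
Density = 89 trees/ha

89


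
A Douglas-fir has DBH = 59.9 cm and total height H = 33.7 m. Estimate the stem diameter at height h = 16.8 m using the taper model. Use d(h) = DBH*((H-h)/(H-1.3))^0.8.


Taper: d(h) = DBH * ((H - h) / (H - 1.3))^0.8
Numerator = H - h = 33.7 - 16.8 = 16.9 m
Denominator = H - 1.3 = 33.7 - 1.3 = 32.4 m
Ratio = 16.9 / 32.4 = 0.5216
d = 59.9 * 0.5216^0.8 = 35.6 cm

35.6


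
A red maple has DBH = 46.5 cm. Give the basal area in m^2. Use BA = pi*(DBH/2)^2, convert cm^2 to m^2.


Formula: BA = pi * (DBH/2)^2 / 10000  (cm^2 to m^2)
Radius = DBH/2 = 46.5/2 = 23.25 cm
BA = pi * 23.25^2 / 10000
   = 1698.2272 cm^2 / 10000
   = 0.1698 m^2

0.1698


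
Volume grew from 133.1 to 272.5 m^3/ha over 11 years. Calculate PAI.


Formula: PAI = (V_T2 - V_T1) / (T2 - T1)
Volume increment = 272.5 - 133.1 = 139.4 m^3/ha
PAI = 139.4 / 11 = 12.67 m^3/ha/year

12.67


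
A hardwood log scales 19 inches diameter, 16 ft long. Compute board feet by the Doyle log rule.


Doyle: BF = (D - 4)^2 * L / 16
Adjusted diameter = 19 - 4 = 15 in
(D-4)^2 = 15^2 = 225
BF = 225 * 16 / 16 = 225 BF

225
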